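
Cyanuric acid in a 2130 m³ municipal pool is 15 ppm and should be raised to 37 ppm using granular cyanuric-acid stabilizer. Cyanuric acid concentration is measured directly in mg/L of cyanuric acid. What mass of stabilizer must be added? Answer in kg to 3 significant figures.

Volume: 2130 m³ = 2,130,000 L.
CYA to add: (37 − 15) = 22 mg/L × 2,130,000 L = 46,860 g cyanuric acid.

46.9 kg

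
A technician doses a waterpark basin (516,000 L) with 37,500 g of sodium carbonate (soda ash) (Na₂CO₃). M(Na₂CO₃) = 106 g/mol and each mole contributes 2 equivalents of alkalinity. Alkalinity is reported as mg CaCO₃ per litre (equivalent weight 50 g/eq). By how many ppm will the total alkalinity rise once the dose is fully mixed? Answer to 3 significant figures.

68.6 ppm

Moles of Na₂CO₃: 37,500 g ÷ 106 g/mol = 353.8 mol → 707.5 eq of alkalinity.
As CaCO₃: 707.5 eq × 50 g/eq = 35,380 g.
Rise: 35,380 g / 516,000 L × 1000 = 68.56 mg/L.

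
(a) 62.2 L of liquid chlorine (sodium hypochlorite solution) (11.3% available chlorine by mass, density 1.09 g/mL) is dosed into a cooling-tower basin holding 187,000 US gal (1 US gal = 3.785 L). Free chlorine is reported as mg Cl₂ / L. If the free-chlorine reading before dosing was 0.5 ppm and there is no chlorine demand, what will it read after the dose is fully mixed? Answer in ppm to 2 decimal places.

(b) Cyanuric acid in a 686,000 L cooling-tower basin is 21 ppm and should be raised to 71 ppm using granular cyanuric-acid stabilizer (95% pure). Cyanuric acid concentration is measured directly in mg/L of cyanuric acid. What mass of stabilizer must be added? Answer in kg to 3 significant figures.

(a) 11.32 ppm; (b) 36.1 kg

(a) Volume: 187,000 US gal × 3.785 L/gal = 707,795 L.
(a) Mass of solution: 62.2 L × 1000 mL/L × 1.09 g/mL = 67,800 g.
(a) Available chlorine delivered: 67,800 g × 0.113 = 7661 g as Cl₂.
(a) Concentration rise: 7661 g / 707,795 L = 10.82 mg/L = 10.82 ppm.
(a) Final FC: 0.5 + 10.82 = 11.32 ppm.

(b) CYA to add: (71 − 21) = 50 mg/L × 686,000 L = 34,300 g cyanuric acid.
(b) At 95% purity: 34,300 / 0.95 = 36,110 g product.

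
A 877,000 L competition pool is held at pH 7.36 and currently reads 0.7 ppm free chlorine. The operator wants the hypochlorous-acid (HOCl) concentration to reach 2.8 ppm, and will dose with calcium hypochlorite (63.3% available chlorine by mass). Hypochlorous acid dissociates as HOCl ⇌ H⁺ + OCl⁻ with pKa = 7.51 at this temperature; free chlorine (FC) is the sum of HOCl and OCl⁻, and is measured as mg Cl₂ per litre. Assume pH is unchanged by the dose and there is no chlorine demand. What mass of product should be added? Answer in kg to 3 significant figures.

5.66 kg

[OCl⁻]/[HOCl] = 10^(pH − pKa) = 10^(7.36 − 7.51) = 0.7079; fraction as HOCl = 1/(1 + 0.7079) = 0.5855.
Free chlorine required for 2.8 ppm HOCl: 2.8 / 0.5855 = 4.782 ppm.
FC to add: 4.782 − 0.7 = 4.082 mg/L as Cl₂.
Cl₂ equivalent: 4.082 mg/L × 877,000 L = 3580 g.
Product at 63.3% available Cl: 3580 / 0.633 = 5656 g.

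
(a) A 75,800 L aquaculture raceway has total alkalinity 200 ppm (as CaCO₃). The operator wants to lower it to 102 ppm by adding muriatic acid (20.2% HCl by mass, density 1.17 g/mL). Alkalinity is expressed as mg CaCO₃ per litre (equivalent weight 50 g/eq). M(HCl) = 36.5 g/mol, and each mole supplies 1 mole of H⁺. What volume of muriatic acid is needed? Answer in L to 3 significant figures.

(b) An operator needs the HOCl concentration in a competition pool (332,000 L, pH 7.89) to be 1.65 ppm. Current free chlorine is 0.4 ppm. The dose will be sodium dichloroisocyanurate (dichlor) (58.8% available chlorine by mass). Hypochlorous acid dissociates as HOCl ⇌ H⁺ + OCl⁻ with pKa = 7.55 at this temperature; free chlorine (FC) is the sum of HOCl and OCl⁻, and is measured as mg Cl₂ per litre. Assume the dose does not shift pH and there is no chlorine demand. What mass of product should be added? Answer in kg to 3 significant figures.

(a) Alkalinity to neutralize: (200 − 102) = 98 mg/L as CaCO₃ × 75,800 L = 7428 g as CaCO₃.
(a) Equivalents of H⁺ required: 7428 ÷ 50 g/eq = 148.6 eq = 148.6 mol HCl.
(a) Mass of HCl: 148.6 × 36.5 = 5423 g.
(a) Mass of 20.2% solution: 5423 / 0.202 = 26,850 g.
(a) Volume: 26,850 g ÷ 1.17 g/mL = 22,940 mL.

(b) [OCl⁻]/[HOCl] = 10^(pH − pKa) = 10^(7.89 − 7.55) = 2.188; fraction as HOCl = 1/(1 + 2.188) = 0.3137.
(b) Free chlorine required for 1.65 ppm HOCl: 1.65 / 0.3137 = 5.26 ppm.
(b) FC to add: 5.26 − 0.4 = 4.86 mg/L as Cl₂.
(b) Cl₂ equivalent: 4.86 mg/L × 332,000 L = 1613 g.
(b) Product at 58.8% available Cl: 1613 / 0.588 = 2744 g.

(a) 22.9 L; (b) 2.74 kg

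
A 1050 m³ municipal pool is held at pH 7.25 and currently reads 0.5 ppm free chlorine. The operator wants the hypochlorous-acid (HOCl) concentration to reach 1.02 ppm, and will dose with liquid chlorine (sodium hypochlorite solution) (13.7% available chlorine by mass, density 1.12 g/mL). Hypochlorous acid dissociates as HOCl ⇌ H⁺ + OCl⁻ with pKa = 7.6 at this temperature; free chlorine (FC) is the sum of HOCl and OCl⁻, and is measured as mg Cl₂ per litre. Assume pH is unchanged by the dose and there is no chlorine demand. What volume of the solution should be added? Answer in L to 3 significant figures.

Volume: 1050 m³ = 1,050,000 L.
[OCl⁻]/[HOCl] = 10^(pH − pKa) = 10^(7.25 − 7.6) = 0.4467; fraction as HOCl = 1/(1 + 0.4467) = 0.6912.
Free chlorine required for 1.02 ppm HOCl: 1.02 / 0.6912 = 1.476 ppm.
FC to add: 1.476 − 0.5 = 0.9756 mg/L as Cl₂.
Cl₂ equivalent: 0.9756 mg/L × 1,050,000 L = 1024 g.
Product at 13.7% available Cl: 1024 / 0.137 = 7477 g.
Volume: 7477 g ÷ 1.12 g/mL = 6676 mL.

6.68 L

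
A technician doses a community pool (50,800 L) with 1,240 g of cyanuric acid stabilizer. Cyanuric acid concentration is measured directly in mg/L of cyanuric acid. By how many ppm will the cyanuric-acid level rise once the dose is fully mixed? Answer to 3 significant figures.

24.4 ppm

Rise: 1,240 g / 50,800 L × 1000 = 24.41 mg/L.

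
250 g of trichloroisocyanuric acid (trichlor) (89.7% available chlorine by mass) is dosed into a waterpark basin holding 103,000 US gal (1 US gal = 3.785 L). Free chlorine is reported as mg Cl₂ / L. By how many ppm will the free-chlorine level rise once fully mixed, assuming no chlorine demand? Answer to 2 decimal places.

0.58 ppm

Volume: 103,000 US gal × 3.785 L/gal = 389,855 L.
Available chlorine delivered: 250 g × 0.897 = 224.2 g as Cl₂.
Concentration rise: 224.2 g / 389,855 L = 0.5752 mg/L = 0.58 ppm.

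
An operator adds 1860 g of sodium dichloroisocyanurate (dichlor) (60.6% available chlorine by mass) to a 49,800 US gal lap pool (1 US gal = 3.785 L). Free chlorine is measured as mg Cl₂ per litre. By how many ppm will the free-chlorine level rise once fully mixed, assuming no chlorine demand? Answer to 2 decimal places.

Volume: 49,800 US gal × 3.785 L/gal = 188,493 L.
Available chlorine delivered: 1860 g × 0.606 = 1127 g as Cl₂.
Concentration rise: 1127 g / 188,493 L = 5.98 mg/L = 5.98 ppm.

5.98 ppm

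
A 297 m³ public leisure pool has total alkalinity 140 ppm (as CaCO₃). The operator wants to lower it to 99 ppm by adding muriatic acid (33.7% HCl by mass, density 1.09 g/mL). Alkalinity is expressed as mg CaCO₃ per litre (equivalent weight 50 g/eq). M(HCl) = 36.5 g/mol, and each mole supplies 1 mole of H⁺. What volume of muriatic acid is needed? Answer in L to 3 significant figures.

24.2 L

Volume: 297 m³ = 297,000 L.
Alkalinity to neutralize: (140 − 99) = 41 mg/L as CaCO₃ × 297,000 L = 12,180 g as CaCO₃.
Equivalents of H⁺ required: 12,180 ÷ 50 g/eq = 243.5 eq = 243.5 mol HCl.
Mass of HCl: 243.5 × 36.5 = 8889 g.
Mass of 33.7% solution: 8889 / 0.337 = 26,380 g.
Volume: 26,380 g ÷ 1.09 g/mL = 24,200 mL.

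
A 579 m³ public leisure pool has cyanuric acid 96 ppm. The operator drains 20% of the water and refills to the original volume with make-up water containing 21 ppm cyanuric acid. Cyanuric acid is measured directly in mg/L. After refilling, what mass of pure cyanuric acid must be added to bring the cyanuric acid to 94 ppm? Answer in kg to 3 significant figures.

7.53 kg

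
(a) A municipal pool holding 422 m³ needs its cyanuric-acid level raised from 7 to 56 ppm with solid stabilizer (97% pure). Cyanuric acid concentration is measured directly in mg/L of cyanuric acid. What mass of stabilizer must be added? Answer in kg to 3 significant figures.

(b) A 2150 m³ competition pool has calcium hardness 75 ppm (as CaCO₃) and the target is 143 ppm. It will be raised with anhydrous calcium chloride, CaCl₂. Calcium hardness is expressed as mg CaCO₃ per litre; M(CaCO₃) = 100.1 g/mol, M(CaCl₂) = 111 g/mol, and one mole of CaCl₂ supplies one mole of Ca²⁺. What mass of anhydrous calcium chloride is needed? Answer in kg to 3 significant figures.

(a) Volume: 422 m³ = 422,000 L.
(a) CYA to add: (56 − 7) = 49 mg/L × 422,000 L = 20,680 g cyanuric acid.
(a) At 97% purity: 20,680 / 0.97 = 21,320 g product.

(b) Volume: 2150 m³ = 2,150,000 L.
(b) Hardness to add: (143 − 75) = 68 mg/L as CaCO₃ × 2,150,000 L = 146,200 g as CaCO₃.
(b) Moles of Ca²⁺ (1 mol Ca²⁺ ≡ 1 mol CaCO₃): 146,200 / 100.1 g/mol = 1461 mol.
(b) Mass of CaCl₂: 1461 × 111 = 162,100 g.

(a) 21.3 kg; (b) 162 kg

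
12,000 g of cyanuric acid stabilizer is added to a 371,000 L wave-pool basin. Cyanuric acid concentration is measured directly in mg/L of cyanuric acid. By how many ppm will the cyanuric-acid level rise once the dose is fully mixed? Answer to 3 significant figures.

Rise: 12,000 g / 371,000 L × 1000 = 32.35 mg/L.

32.3 ppm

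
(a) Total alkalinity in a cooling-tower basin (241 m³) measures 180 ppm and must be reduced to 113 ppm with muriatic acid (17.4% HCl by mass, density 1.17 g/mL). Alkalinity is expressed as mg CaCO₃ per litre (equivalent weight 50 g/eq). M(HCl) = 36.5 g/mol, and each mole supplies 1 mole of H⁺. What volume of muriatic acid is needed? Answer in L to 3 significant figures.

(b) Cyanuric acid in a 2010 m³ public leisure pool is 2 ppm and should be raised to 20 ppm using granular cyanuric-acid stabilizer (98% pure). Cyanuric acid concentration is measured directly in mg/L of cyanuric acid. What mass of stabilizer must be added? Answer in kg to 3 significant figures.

(a) 57.9 L; (b) 36.9 kg

(a) Volume: 241 m³ = 241,000 L.
(a) Alkalinity to neutralize: (180 − 113) = 67 mg/L as CaCO₃ × 241,000 L = 16,150 g as CaCO₃.
(a) Equivalents of H⁺ required: 16,150 ÷ 50 g/eq = 322.9 eq = 322.9 mol HCl.
(a) Mass of HCl: 322.9 × 36.5 = 11,790 g.
(a) Mass of 17.4% solution: 11,790 / 0.174 = 67,740 g.
(a) Volume: 67,740 g ÷ 1.17 g/mL = 57,900 mL.

(b) Volume: 2010 m³ = 2,010,000 L.
(b) CYA to add: (20 − 2) = 18 mg/L × 2,010,000 L = 36,180 g cyanuric acid.
(b) At 98% purity: 36,180 / 0.98 = 36,920 g product.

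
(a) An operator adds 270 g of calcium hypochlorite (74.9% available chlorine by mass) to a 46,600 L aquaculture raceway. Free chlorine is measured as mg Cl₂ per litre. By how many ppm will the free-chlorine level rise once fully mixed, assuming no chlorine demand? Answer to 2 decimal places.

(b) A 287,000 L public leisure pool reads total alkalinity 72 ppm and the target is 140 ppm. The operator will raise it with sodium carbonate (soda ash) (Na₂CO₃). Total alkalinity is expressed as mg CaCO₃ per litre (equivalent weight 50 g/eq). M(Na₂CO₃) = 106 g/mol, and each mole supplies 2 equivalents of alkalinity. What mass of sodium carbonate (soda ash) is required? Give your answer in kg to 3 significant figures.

(a) 4.34 ppm; (b) 20.7 kg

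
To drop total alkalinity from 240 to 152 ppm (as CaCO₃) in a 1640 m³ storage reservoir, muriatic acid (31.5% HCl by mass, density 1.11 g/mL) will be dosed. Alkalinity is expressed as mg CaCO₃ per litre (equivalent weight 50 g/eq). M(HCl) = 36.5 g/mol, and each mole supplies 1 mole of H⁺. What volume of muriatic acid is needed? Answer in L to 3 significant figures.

301 L

Volume: 1640 m³ = 1,640,000 L.
Alkalinity to neutralize: (240 − 152) = 88 mg/L as CaCO₃ × 1,640,000 L = 144,300 g as CaCO₃.
Equivalents of H⁺ required: 144,300 ÷ 50 g/eq = 2886 eq = 2886 mol HCl.
Mass of HCl: 2886 × 36.5 = 105,400 g.
Mass of 31.5% solution: 105,400 / 0.315 = 334,500 g.
Volume: 334,500 g ÷ 1.11 g/mL = 301,300 mL.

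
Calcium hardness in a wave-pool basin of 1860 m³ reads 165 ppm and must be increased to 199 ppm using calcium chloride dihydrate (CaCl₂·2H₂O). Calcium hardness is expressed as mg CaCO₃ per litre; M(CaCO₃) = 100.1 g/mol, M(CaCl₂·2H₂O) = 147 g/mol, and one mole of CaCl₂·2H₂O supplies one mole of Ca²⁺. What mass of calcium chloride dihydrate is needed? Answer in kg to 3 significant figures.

Volume: 1860 m³ = 1,860,000 L.
Hardness to add: (199 − 165) = 34 mg/L as CaCO₃ × 1,860,000 L = 63,240 g as CaCO₃.
Moles of Ca²⁺ (1 mol Ca²⁺ ≡ 1 mol CaCO₃): 63,240 / 100.1 g/mol = 631.8 mol.
Mass of CaCl₂·2H₂O: 631.8 × 147 = 92,870 g.

92.9 kg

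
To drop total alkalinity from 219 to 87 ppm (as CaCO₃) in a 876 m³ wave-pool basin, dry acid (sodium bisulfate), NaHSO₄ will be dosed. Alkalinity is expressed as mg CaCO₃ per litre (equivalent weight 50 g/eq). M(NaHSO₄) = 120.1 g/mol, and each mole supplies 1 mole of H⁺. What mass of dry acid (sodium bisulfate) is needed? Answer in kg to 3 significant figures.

Volume: 876 m³ = 876,000 L.
Alkalinity to neutralize: (219 − 87) = 132 mg/L as CaCO₃ × 876,000 L = 115,600 g as CaCO₃.
Equivalents of H⁺ required: 115,600 ÷ 50 g/eq = 2313 eq = 2313 mol NaHSO₄.
Mass of NaHSO₄: 2313 × 120.1 = 277,700 g.

278 kg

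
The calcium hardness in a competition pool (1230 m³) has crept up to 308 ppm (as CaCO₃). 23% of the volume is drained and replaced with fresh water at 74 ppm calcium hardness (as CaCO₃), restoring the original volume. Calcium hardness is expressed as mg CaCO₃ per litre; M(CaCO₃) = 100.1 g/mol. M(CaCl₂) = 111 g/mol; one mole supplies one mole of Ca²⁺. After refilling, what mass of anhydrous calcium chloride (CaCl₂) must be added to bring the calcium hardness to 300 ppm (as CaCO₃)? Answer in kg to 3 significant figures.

62.5 kg

Volume: 1230 m³ = 1,230,000 L.
After draining 23% and refilling: 308 × 0.77 + 74 × 0.23 = 254.18 ppm.
Deficit to target: 300 − 254.18 = 45.82 mg/L.
As CaCO₃: 45.82 mg/L × 1,230,000 L = 56,360 g; ÷ 100.1 = 563 mol Ca²⁺.
Mass: 563 × 111 = 62,500 g.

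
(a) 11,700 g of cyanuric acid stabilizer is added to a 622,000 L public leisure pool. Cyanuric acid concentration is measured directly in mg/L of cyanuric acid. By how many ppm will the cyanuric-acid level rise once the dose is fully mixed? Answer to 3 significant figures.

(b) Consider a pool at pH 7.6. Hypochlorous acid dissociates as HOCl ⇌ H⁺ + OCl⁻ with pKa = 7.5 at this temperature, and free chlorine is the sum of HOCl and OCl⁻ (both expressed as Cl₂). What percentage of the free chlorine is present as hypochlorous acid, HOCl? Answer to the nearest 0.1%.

(a) 18.8 ppm; (b) 44.3%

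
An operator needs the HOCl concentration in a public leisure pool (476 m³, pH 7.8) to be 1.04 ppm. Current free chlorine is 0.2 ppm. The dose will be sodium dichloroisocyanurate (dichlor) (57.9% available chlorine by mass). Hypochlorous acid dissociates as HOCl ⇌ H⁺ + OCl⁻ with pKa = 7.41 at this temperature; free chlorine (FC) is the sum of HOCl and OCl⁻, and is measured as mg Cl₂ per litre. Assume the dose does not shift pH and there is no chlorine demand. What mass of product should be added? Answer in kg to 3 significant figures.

2.79 kg

Volume: 476 m³ = 476,000 L.
[OCl⁻]/[HOCl] = 10^(pH − pKa) = 10^(7.8 − 7.41) = 2.455; fraction as HOCl = 1/(1 + 2.455) = 0.2895.
Free chlorine required for 1.04 ppm HOCl: 1.04 / 0.2895 = 3.593 ppm.
FC to add: 3.593 − 0.2 = 3.393 mg/L as Cl₂.
Cl₂ equivalent: 3.393 mg/L × 476,000 L = 1615 g.
Product at 57.9% available Cl: 1615 / 0.579 = 2789 g.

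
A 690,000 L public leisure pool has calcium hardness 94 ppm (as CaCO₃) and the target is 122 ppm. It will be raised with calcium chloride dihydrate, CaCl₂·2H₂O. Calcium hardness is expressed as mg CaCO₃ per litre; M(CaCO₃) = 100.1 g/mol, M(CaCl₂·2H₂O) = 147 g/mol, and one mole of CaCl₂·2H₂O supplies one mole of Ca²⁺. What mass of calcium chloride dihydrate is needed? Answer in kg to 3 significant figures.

28.4 kg

Hardness to add: (122 − 94) = 28 mg/L as CaCO₃ × 690,000 L = 19,320 g as CaCO₃.
Moles of Ca²⁺ (1 mol Ca²⁺ ≡ 1 mol CaCO₃): 19,320 / 100.1 g/mol = 193 mol.
Mass of CaCl₂·2H₂O: 193 × 147 = 28,370 g.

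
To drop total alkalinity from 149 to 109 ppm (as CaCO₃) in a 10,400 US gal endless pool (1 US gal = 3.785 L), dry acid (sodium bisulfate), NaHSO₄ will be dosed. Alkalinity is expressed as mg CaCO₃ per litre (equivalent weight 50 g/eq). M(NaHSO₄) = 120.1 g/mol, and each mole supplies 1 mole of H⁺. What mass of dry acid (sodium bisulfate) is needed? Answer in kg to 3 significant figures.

3.78 kg

Volume: 10,400 US gal × 3.785 L/gal = 39,364 L.
Alkalinity to neutralize: (149 − 109) = 40 mg/L as CaCO₃ × 39,364 L = 1575 g as CaCO₃.
Equivalents of H⁺ required: 1575 ÷ 50 g/eq = 31.49 eq = 31.49 mol NaHSO₄.
Mass of NaHSO₄: 31.49 × 120.1 = 3782 g.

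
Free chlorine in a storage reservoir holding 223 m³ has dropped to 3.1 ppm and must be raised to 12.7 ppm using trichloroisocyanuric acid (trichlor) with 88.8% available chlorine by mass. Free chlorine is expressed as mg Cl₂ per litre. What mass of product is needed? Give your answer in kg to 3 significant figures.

Volume: 223 m³ = 223,000 L.
Chlorine deficit: 12.7 − 3.1 = 9.6 ppm = 9.6 mg/L as Cl₂.
Cl₂ equivalent needed: 9.6 mg/L × 223,000 L = 2,141,000 mg = 2141 g.
Product at 88.8% available chlorine: 2141 / 0.888 = 2411 g.

2.41 kg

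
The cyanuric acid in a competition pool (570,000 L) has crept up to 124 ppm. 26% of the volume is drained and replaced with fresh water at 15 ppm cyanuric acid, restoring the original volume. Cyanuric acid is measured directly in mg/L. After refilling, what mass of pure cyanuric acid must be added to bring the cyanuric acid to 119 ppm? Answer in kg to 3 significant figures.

13.3 kg

After draining 26% and refilling: 124 × 0.74 + 15 × 0.26 = 95.66 ppm.
Deficit to target: 119 − 95.66 = 23.34 mg/L.
Mass: 23.34 mg/L × 570,000 L = 13,300 g cyanuric acid.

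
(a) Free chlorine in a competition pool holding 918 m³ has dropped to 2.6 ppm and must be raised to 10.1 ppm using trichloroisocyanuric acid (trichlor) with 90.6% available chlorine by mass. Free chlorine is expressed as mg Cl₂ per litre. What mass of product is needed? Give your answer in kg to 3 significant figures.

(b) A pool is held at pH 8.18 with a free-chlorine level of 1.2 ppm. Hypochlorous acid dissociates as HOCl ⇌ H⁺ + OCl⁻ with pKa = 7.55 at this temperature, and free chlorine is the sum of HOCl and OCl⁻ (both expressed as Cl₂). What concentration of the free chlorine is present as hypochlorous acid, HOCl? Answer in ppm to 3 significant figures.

(a) Volume: 918 m³ = 918,000 L.
(a) Chlorine deficit: 10.1 − 2.6 = 7.5 ppm = 7.5 mg/L as Cl₂.
(a) Cl₂ equivalent needed: 7.5 mg/L × 918,000 L = 6,885,000 mg = 6885 g.
(a) Product at 90.6% available chlorine: 6885 / 0.906 = 7599 g.

(b) [OCl⁻]/[HOCl] = 10^(pH − pKa) = 10^(8.18 − 7.55) = 10^0.63 = 4.266.
(b) Fraction as HOCl = 1 / (1 + 4.266) = 0.1899.
(b) HOCl = 0.1899 × 1.2 ppm = 0.2279 ppm.

(a) 7.60 kg; (b) 0.228 ppm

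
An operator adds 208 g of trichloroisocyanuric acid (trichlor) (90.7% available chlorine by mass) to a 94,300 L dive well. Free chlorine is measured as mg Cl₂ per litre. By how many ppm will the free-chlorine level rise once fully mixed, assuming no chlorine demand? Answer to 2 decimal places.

2.00 ppm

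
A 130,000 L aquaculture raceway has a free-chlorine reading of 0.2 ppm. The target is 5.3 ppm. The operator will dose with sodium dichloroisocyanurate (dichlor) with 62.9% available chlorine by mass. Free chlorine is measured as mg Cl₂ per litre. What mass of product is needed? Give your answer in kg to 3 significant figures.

Chlorine deficit: 5.3 − 0.2 = 5.1 ppm = 5.1 mg/L as Cl₂.
Cl₂ equivalent needed: 5.1 mg/L × 130,000 L = 663,000 mg = 663 g.
Product at 62.9% available chlorine: 663 / 0.629 = 1054 g.

1.05 kg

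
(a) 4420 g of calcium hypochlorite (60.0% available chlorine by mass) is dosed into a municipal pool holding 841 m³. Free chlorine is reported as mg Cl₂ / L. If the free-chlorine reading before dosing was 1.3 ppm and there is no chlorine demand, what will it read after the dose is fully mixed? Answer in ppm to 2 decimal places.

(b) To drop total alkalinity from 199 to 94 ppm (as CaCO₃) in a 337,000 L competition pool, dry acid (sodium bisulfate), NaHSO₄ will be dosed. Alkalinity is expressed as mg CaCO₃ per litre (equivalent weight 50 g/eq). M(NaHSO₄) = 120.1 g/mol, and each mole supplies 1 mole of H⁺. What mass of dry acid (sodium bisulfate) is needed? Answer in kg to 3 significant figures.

(a) 4.45 ppm; (b) 85.0 kg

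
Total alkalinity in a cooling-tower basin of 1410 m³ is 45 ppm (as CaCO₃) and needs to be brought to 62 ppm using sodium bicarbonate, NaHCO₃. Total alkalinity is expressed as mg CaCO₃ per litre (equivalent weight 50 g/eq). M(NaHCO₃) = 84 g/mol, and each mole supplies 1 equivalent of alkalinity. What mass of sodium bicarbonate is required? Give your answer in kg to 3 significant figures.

40.3 kg

Volume: 1410 m³ = 1,410,000 L.
Alkalinity to add: (62 − 45) = 17 mg/L as CaCO₃ × 1,410,000 L = 23,970 g as CaCO₃.
Equivalents: 23,970 g ÷ 50 g/eq = 479.4 eq.
NaHCO₃ supplies 1 eq per mole → 479.4 mol.
Mass: 479.4 mol × 84 g/mol = 40,270 g.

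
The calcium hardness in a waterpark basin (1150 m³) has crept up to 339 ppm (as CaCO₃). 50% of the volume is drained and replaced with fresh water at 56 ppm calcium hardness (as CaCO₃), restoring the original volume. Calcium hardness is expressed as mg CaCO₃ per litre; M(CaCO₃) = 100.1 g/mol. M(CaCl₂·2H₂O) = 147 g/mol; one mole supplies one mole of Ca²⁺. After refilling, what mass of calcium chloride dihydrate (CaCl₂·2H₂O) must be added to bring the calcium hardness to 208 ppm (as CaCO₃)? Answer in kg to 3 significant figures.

17.7 kg

Volume: 1150 m³ = 1,150,000 L.
After draining 50% and refilling: 339 × 0.50 + 56 × 0.50 = 197.5 ppm.
Deficit to target: 208 − 197.5 = 10.5 mg/L.
As CaCO₃: 10.5 mg/L × 1,150,000 L = 12,080 g; ÷ 100.1 = 120.6 mol Ca²⁺.
Mass: 120.6 × 147 = 17,730 g.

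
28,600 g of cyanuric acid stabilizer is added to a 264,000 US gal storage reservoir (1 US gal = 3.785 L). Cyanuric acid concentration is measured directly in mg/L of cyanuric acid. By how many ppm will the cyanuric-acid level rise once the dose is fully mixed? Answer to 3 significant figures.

28.6 ppm

Volume: 264,000 US gal × 3.785 L/gal = 999,240 L.
Rise: 28,600 g / 999,240 L × 1000 = 28.62 mg/L.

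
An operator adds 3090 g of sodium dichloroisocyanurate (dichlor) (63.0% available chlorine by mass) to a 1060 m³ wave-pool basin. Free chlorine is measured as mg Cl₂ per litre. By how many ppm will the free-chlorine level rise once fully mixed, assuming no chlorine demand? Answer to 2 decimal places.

1.84 ppm

Volume: 1060 m³ = 1,060,000 L.
Available chlorine delivered: 3090 g × 0.63 = 1947 g as Cl₂.
Concentration rise: 1947 g / 1,060,000 L = 1.837 mg/L = 1.84 ppm.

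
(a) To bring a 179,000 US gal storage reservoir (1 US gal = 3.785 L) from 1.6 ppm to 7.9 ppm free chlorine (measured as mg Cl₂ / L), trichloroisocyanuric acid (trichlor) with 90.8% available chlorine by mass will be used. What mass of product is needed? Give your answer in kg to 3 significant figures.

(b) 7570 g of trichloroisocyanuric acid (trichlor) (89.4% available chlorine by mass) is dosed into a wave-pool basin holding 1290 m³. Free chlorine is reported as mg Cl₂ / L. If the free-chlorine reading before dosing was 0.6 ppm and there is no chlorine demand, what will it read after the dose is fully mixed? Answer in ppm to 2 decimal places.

(a) Volume: 179,000 US gal × 3.785 L/gal = 677,515 L.
(a) Chlorine deficit: 7.9 − 1.6 = 6.3 ppm = 6.3 mg/L as Cl₂.
(a) Cl₂ equivalent needed: 6.3 mg/L × 677,515 L = 4,268,000 mg = 4268 g.
(a) Product at 90.8% available chlorine: 4268 / 0.908 = 4701 g.

(b) Volume: 1290 m³ = 1,290,000 L.
(b) Available chlorine delivered: 7570 g × 0.894 = 6768 g as Cl₂.
(b) Concentration rise: 6768 g / 1,290,000 L = 5.246 mg/L = 5.25 ppm.
(b) Final FC: 0.6 + 5.25 = 5.85 ppm.

(a) 4.70 kg; (b) 5.85 ppm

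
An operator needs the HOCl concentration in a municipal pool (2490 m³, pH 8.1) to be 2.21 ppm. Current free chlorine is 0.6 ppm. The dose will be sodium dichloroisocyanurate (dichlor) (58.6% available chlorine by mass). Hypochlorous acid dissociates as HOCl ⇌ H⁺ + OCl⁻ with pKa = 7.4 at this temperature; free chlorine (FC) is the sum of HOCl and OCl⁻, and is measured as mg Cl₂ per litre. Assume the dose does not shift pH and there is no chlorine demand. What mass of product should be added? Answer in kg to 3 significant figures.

Volume: 2490 m³ = 2,490,000 L.
[OCl⁻]/[HOCl] = 10^(pH − pKa) = 10^(8.1 − 7.4) = 5.012; fraction as HOCl = 1/(1 + 5.012) = 0.1663.
Free chlorine required for 2.21 ppm HOCl: 2.21 / 0.1663 = 13.29 ppm.
FC to add: 13.29 − 0.6 = 12.69 mg/L as Cl₂.
Cl₂ equivalent: 12.69 mg/L × 2,490,000 L = 31,590 g.
Product at 58.6% available Cl: 31,590 / 0.586 = 53,910 g.

53.9 kg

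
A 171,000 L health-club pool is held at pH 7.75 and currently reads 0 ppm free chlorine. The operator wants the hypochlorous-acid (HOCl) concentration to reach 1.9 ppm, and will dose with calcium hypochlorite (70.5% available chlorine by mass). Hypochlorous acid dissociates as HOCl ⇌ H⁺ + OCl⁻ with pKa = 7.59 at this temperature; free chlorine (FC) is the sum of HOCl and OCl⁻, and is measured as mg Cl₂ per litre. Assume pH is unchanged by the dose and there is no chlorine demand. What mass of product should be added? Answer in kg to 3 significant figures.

1.13 kg

[OCl⁻]/[HOCl] = 10^(pH − pKa) = 10^(7.75 − 7.59) = 1.445; fraction as HOCl = 1/(1 + 1.445) = 0.4089.
Free chlorine required for 1.9 ppm HOCl: 1.9 / 0.4089 = 4.646 ppm.
FC to add: 4.646 − 0 = 4.646 mg/L as Cl₂.
Cl₂ equivalent: 4.646 mg/L × 171,000 L = 794.5 g.
Product at 70.5% available Cl: 794.5 / 0.705 = 1127 g.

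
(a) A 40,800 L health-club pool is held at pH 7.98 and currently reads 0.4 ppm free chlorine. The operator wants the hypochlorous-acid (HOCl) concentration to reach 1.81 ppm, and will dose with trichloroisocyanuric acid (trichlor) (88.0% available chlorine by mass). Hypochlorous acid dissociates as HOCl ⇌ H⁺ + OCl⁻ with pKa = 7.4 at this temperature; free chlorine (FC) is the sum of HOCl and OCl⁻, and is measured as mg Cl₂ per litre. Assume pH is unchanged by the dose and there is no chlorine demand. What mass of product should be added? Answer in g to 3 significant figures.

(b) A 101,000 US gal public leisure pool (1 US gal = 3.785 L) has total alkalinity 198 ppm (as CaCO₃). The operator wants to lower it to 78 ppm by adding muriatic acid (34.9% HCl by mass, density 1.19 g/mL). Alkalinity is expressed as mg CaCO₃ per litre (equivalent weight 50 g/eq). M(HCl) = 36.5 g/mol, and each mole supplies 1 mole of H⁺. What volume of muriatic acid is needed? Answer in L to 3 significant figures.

(a) 384 g; (b) 80.6 L

(a) [OCl⁻]/[HOCl] = 10^(pH − pKa) = 10^(7.98 − 7.4) = 3.802; fraction as HOCl = 1/(1 + 3.802) = 0.2083.
(a) Free chlorine required for 1.81 ppm HOCl: 1.81 / 0.2083 = 8.691 ppm.
(a) FC to add: 8.691 − 0.4 = 8.291 mg/L as Cl₂.
(a) Cl₂ equivalent: 8.291 mg/L × 40,800 L = 338.3 g.
(a) Product at 88.0% available Cl: 338.3 / 0.88 = 384.4 g.

(b) Volume: 101,000 US gal × 3.785 L/gal = 382,285 L.
(b) Alkalinity to neutralize: (198 − 78) = 120 mg/L as CaCO₃ × 382,285 L = 45,870 g as CaCO₃.
(b) Equivalents of H⁺ required: 45,870 ÷ 50 g/eq = 917.5 eq = 917.5 mol HCl.
(b) Mass of HCl: 917.5 × 36.5 = 33,490 g.
(b) Mass of 34.9% solution: 33,490 / 0.349 = 95,950 g.
(b) Volume: 95,950 g ÷ 1.19 g/mL = 80,630 mL.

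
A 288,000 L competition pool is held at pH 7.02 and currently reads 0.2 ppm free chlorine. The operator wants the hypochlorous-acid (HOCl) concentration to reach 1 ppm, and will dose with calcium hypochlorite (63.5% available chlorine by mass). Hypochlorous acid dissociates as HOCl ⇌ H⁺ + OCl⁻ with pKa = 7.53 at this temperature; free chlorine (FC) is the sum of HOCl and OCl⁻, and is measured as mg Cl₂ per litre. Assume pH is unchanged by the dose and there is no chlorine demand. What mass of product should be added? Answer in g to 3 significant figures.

503 g

[OCl⁻]/[HOCl] = 10^(pH − pKa) = 10^(7.02 − 7.53) = 0.309; fraction as HOCl = 1/(1 + 0.309) = 0.7639.
Free chlorine required for 1 ppm HOCl: 1 / 0.7639 = 1.309 ppm.
FC to add: 1.309 − 0.2 = 1.109 mg/L as Cl₂.
Cl₂ equivalent: 1.109 mg/L × 288,000 L = 319.4 g.
Product at 63.5% available Cl: 319.4 / 0.635 = 503 g.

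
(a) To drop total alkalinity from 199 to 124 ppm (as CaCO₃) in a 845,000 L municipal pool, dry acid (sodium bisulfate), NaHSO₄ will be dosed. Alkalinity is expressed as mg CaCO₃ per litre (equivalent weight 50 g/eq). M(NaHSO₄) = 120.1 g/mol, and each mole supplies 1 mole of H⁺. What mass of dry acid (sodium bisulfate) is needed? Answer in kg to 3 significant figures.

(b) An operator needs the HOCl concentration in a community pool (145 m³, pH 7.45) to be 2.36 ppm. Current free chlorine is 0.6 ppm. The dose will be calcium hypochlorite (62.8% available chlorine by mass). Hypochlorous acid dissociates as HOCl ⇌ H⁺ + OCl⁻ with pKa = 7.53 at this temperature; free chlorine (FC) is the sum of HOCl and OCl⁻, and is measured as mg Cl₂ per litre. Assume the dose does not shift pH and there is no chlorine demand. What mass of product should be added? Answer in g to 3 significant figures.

(a) 152 kg; (b) 860 g

(a) Alkalinity to neutralize: (199 − 124) = 75 mg/L as CaCO₃ × 845,000 L = 63,380 g as CaCO₃.
(a) Equivalents of H⁺ required: 63,380 ÷ 50 g/eq = 1268 eq = 1268 mol NaHSO₄.
(a) Mass of NaHSO₄: 1268 × 120.1 = 152,200 g.

(b) Volume: 145 m³ = 145,000 L.
(b) [OCl⁻]/[HOCl] = 10^(pH − pKa) = 10^(7.45 − 7.53) = 0.8318; fraction as HOCl = 1/(1 + 0.8318) = 0.5459.
(b) Free chlorine required for 2.36 ppm HOCl: 2.36 / 0.5459 = 4.323 ppm.
(b) FC to add: 4.323 − 0.6 = 3.723 mg/L as Cl₂.
(b) Cl₂ equivalent: 3.723 mg/L × 145,000 L = 539.8 g.
(b) Product at 62.8% available Cl: 539.8 / 0.628 = 859.6 g.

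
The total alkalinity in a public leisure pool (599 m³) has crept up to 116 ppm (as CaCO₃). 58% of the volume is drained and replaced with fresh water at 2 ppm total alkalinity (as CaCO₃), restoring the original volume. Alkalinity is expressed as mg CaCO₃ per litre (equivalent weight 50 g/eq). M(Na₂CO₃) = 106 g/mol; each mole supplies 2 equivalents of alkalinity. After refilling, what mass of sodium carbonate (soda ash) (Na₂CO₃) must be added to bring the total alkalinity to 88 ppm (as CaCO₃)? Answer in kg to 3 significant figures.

24.2 kg

Volume: 599 m³ = 599,000 L.
After draining 58% and refilling: 116 × 0.42 + 2 × 0.58 = 49.88 ppm.
Deficit to target: 88 − 49.88 = 38.12 mg/L.
As CaCO₃: 38.12 mg/L × 599,000 L = 22,830 g; ÷ 50 g/eq ÷ 2 = 228.3 mol Na₂CO₃.
Mass: 228.3 × 106 = 24,200 g.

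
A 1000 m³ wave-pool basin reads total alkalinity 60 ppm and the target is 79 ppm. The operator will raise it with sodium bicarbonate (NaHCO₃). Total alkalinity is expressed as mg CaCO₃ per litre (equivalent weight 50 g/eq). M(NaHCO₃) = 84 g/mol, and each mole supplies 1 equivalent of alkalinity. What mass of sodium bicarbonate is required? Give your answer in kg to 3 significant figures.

Volume: 1000 m³ = 1,000,000 L.
Alkalinity to add: (79 − 60) = 19 mg/L as CaCO₃ × 1,000,000 L = 19,000 g as CaCO₃.
Equivalents: 19,000 g ÷ 50 g/eq = 380 eq.
NaHCO₃ supplies 1 eq per mole → 380 mol.
Mass: 380 mol × 84 g/mol = 31,920 g.

31.9 kg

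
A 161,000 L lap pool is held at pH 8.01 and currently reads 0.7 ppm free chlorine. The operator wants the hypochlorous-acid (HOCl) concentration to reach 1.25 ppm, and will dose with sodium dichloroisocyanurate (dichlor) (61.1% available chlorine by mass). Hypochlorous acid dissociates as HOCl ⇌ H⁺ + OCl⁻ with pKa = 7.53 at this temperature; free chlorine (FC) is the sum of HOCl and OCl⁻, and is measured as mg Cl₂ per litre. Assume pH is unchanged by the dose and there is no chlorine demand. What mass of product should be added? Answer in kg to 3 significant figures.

1.14 kg

[OCl⁻]/[HOCl] = 10^(pH − pKa) = 10^(8.01 − 7.53) = 3.02; fraction as HOCl = 1/(1 + 3.02) = 0.2488.
Free chlorine required for 1.25 ppm HOCl: 1.25 / 0.2488 = 5.025 ppm.
FC to add: 5.025 − 0.7 = 4.325 mg/L as Cl₂.
Cl₂ equivalent: 4.325 mg/L × 161,000 L = 696.3 g.
Product at 61.1% available Cl: 696.3 / 0.611 = 1140 g.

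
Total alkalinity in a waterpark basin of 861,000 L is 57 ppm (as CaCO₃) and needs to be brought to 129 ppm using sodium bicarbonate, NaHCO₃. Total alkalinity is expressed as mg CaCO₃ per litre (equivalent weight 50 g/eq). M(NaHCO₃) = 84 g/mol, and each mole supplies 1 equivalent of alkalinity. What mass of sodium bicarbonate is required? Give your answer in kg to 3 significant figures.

104 kg

Alkalinity to add: (129 − 57) = 72 mg/L as CaCO₃ × 861,000 L = 61,990 g as CaCO₃.
Equivalents: 61,990 g ÷ 50 g/eq = 1240 eq.
NaHCO₃ supplies 1 eq per mole → 1240 mol.
Mass: 1240 mol × 84 g/mol = 104,100 g.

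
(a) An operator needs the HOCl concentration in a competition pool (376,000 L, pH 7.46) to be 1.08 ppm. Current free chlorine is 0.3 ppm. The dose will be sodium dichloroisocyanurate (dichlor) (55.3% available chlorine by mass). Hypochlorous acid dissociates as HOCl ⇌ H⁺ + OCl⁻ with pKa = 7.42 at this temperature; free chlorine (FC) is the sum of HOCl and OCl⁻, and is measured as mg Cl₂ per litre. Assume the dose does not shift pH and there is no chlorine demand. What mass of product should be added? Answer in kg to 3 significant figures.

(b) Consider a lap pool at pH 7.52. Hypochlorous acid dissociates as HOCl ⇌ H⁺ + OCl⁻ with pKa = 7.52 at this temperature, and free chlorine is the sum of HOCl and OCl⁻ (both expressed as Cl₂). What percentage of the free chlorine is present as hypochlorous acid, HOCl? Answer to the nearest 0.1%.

(a) 1.34 kg; (b) 50.0%

(a) [OCl⁻]/[HOCl] = 10^(pH − pKa) = 10^(7.46 − 7.42) = 1.096; fraction as HOCl = 1/(1 + 1.096) = 0.477.
(a) Free chlorine required for 1.08 ppm HOCl: 1.08 / 0.477 = 2.264 ppm.
(a) FC to add: 2.264 − 0.3 = 1.964 mg/L as Cl₂.
(a) Cl₂ equivalent: 1.964 mg/L × 376,000 L = 738.5 g.
(a) Product at 55.3% available Cl: 738.5 / 0.553 = 1336 g.

(b) [OCl⁻]/[HOCl] = 10^(pH − pKa) = 10^(7.52 − 7.52) = 10^0.00 = 1.
(b) Fraction as HOCl = 1 / (1 + 1) = 0.5.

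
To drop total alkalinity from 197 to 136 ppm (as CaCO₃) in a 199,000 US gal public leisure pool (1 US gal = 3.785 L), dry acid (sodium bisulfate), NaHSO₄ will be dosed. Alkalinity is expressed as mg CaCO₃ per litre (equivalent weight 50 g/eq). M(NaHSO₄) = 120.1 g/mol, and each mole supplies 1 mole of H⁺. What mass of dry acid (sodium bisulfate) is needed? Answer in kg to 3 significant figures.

Volume: 199,000 US gal × 3.785 L/gal = 753,215 L.
Alkalinity to neutralize: (197 − 136) = 61 mg/L as CaCO₃ × 753,215 L = 45,950 g as CaCO₃.
Equivalents of H⁺ required: 45,950 ÷ 50 g/eq = 918.9 eq = 918.9 mol NaHSO₄.
Mass of NaHSO₄: 918.9 × 120.1 = 110,400 g.

110 kg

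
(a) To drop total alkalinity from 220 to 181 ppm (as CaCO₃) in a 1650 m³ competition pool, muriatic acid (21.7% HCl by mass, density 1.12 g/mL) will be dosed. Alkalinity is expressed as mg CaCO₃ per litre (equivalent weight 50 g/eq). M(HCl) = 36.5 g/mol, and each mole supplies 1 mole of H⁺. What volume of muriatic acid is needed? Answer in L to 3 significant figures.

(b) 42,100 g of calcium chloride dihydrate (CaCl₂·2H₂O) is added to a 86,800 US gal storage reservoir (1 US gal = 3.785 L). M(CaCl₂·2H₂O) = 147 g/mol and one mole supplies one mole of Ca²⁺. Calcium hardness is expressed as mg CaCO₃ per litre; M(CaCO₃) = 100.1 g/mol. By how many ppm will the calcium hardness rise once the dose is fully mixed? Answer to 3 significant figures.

(a) 193 L; (b) 87.3 ppm

(a) Volume: 1650 m³ = 1,650,000 L.
(a) Alkalinity to neutralize: (220 − 181) = 39 mg/L as CaCO₃ × 1,650,000 L = 64,350 g as CaCO₃.
(a) Equivalents of H⁺ required: 64,350 ÷ 50 g/eq = 1287 eq = 1287 mol HCl.
(a) Mass of HCl: 1287 × 36.5 = 46,980 g.
(a) Mass of 21.7% solution: 46,980 / 0.217 = 216,500 g.
(a) Volume: 216,500 g ÷ 1.12 g/mL = 193,300 mL.

(b) Volume: 86,800 US gal × 3.785 L/gal = 328,538 L.
(b) Moles of Ca²⁺: 42,100 g ÷ 147 g/mol = 286.4 mol.
(b) As CaCO₃: 286.4 mol × 100.1 g/mol = 28,670 g.
(b) Rise: 28,670 g / 328,538 L × 1000 = 87.26 mg/L.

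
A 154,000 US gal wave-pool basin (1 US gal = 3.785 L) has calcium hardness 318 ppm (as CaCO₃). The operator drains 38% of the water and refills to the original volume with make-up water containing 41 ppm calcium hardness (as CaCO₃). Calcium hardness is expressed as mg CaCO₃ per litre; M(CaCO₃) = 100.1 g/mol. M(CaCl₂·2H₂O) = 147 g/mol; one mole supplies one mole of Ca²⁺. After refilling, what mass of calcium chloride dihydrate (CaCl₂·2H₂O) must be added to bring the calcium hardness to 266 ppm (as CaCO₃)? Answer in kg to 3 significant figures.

Volume: 154,000 US gal × 3.785 L/gal = 582,890 L.
After draining 38% and refilling: 318 × 0.62 + 41 × 0.38 = 212.74 ppm.
Deficit to target: 266 − 212.74 = 53.26 mg/L.
As CaCO₃: 53.26 mg/L × 582,890 L = 31,040 g; ÷ 100.1 = 310.1 mol Ca²⁺.
Mass: 310.1 × 147 = 45,590 g.

45.6 kg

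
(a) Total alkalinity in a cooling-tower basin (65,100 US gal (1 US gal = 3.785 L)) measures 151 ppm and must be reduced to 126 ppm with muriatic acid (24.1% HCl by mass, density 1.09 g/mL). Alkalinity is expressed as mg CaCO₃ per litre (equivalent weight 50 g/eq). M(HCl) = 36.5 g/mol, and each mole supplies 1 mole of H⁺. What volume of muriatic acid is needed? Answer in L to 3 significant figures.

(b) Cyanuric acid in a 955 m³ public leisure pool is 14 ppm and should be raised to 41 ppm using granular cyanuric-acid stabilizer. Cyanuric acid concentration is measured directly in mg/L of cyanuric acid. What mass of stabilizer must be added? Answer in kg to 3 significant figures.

(a) Volume: 65,100 US gal × 3.785 L/gal = 246,404 L.
(a) Alkalinity to neutralize: (151 − 126) = 25 mg/L as CaCO₃ × 246,404 L = 6160 g as CaCO₃.
(a) Equivalents of H⁺ required: 6160 ÷ 50 g/eq = 123.2 eq = 123.2 mol HCl.
(a) Mass of HCl: 123.2 × 36.5 = 4497 g.
(a) Mass of 24.1% solution: 4497 / 0.241 = 18,660 g.
(a) Volume: 18,660 g ÷ 1.09 g/mL = 17,120 mL.

(b) Volume: 955 m³ = 955,000 L.
(b) CYA to add: (41 − 14) = 27 mg/L × 955,000 L = 25,780 g cyanuric acid.

(a) 17.1 L; (b) 25.8 kg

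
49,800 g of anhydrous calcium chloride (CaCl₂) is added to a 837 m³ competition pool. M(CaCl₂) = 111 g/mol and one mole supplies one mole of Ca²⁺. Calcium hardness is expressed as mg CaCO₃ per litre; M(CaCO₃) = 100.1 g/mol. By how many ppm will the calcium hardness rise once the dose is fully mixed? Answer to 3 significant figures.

53.7 ppm

Volume: 837 m³ = 837,000 L.
Moles of Ca²⁺: 49,800 g ÷ 111 g/mol = 448.6 mol.
As CaCO₃: 448.6 mol × 100.1 g/mol = 44,910 g.
Rise: 44,910 g / 837,000 L × 1000 = 53.66 mg/L.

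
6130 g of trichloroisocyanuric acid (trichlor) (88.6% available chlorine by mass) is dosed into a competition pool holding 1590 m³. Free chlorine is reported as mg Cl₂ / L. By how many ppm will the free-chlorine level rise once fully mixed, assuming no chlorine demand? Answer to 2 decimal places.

Volume: 1590 m³ = 1,590,000 L.
Available chlorine delivered: 6130 g × 0.886 = 5431 g as Cl₂.
Concentration rise: 5431 g / 1,590,000 L = 3.416 mg/L = 3.42 ppm.

3.42 ppm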